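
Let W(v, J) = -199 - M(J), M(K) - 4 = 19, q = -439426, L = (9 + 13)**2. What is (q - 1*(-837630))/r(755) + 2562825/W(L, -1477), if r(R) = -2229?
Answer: -1933646071/164946 ≈ -11723.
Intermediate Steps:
L = 484 (L = 22**2 = 484)
M(K) = 23 (M(K) = 4 + 19 = 23)
W(v, J) = -222 (W(v, J) = -199 - 1*23 = -199 - 23 = -222)
(q - 1*(-837630))/r(755) + 2562825/W(L, -1477) = (-439426 - 1*(-837630))/(-2229) + 2562825/(-222) = (-439426 + 837630)*(-1/2229) + 2562825*(-1/222) = 398204*(-1/2229) - 854275/74 = -398204/2229 - 854275/74 = -1933646071/164946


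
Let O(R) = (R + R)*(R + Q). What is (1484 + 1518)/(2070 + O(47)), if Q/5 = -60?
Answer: -1501/10856 ≈ -0.13826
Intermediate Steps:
Q = -300 (Q = 5*(-60) = -300)
O(R) = 2*R*(-300 + R) (O(R) = (R + R)*(R - 300) = (2*R)*(-300 + R) = 2*R*(-300 + R))
(1484 + 1518)/(2070 + O(47)) = (1484 + 1518)/(2070 + 2*47*(-300 + 47)) = 3002/(2070 + 2*47*(-253)) = 3002/(2070 - 23782) = 3002/(-21712) = 3002*(-1/21712) = -1501/10856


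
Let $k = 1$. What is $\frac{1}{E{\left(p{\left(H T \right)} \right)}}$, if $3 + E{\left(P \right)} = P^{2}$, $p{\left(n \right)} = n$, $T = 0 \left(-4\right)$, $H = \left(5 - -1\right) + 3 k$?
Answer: $- \frac{1}{3} \approx -0.33333$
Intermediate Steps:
$H = 9$ ($H = \left(5 - -1\right) + 3 \cdot 1 = \left(5 + 1\right) + 3 = 6 + 3 = 9$)
$T = 0$
$E{\left(P \right)} = -3 + P^{2}$
$\frac{1}{E{\left(p{\left(H T \right)} \right)}} = \frac{1}{-3 + \left(9 \cdot 0\right)^{2}} = \frac{1}{-3 + 0^{2}} = \frac{1}{-3 + 0} = \frac{1}{-3} = - \frac{1}{3}$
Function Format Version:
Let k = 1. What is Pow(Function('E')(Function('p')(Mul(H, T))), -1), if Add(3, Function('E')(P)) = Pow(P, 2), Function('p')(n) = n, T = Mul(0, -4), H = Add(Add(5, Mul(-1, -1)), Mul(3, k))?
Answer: Rational(-1, 3) ≈ -0.33333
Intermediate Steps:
H = 9 (H = Add(Add(5, Mul(-1, -1)), Mul(3, 1)) = Add(Add(5, 1), 3) = Add(6, 3) = 9)
T = 0
Function('E')(P) = Add(-3, Pow(P, 2))
Pow(Function('E')(Function('p')(Mul(H, T))), -1) = Pow(Add(-3, Pow(Mul(9, 0), 2)), -1) = Pow(Add(-3, Pow(0, 2)), -1) = Pow(Add(-3, 0), -1) = Pow(-3, -1) = Rational(-1, 3)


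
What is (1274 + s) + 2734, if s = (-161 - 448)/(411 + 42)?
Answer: 605005/151 ≈ 4006.7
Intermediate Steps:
s = -203/151 (s = -609/453 = -609*1/453 = -203/151 ≈ -1.3444)
(1274 + s) + 2734 = (1274 - 203/151) + 2734 = 192171/151 + 2734 = 605005/151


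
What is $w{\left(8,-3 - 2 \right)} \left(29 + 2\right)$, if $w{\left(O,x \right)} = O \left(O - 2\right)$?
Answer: $1488$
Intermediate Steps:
$w{\left(O,x \right)} = O \left(-2 + O\right)$
$w{\left(8,-3 - 2 \right)} \left(29 + 2\right) = 8 \left(-2 + 8\right) \left(29 + 2\right) = 8 \cdot 6 \cdot 31 = 48 \cdot 31 = 1488$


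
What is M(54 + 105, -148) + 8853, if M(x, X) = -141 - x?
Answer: 8553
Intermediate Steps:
M(54 + 105, -148) + 8853 = (-141 - (54 + 105)) + 8853 = (-141 - 1*159) + 8853 = (-141 - 159) + 8853 = -300 + 8853 = 8553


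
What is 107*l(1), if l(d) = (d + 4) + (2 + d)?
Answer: 856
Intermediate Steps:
l(d) = 6 + 2*d (l(d) = (4 + d) + (2 + d) = 6 + 2*d)
107*l(1) = 107*(6 + 2*1) = 107*(6 + 2) = 107*8 = 856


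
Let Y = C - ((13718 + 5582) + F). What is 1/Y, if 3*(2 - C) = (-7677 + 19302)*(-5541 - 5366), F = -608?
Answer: 1/42245935 ≈ 2.3671e-8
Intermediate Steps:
C = 42264627 (C = 2 - (-7677 + 19302)*(-5541 - 5366)/3 = 2 - 3875*(-10907) = 2 - 1/3*(-126793875) = 2 + 42264625 = 42264627)
Y = 42245935 (Y = 42264627 - ((13718 + 5582) - 608) = 42264627 - (19300 - 608) = 42264627 - 1*18692 = 42264627 - 18692 = 42245935)
1/Y = 1/42245935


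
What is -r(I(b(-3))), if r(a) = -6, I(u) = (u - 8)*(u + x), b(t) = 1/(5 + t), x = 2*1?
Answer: 6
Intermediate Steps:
x = 2
I(u) = (-8 + u)*(2 + u) (I(u) = (u - 8)*(u + 2) = (-8 + u)*(2 + u))
-r(I(b(-3))) = -1*(-6) = 6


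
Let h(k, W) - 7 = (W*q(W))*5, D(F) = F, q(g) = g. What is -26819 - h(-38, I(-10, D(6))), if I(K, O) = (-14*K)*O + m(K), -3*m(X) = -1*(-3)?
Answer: -3546431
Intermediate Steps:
m(X) = -1 (m(X) = -(-1)*(-3)/3 = -⅓*3 = -1)
I(K, O) = -1 - 14*K*O (I(K, O) = (-14*K)*O - 1 = -14*K*O - 1 = -1 - 14*K*O)
h(k, W) = 7 + 5*W² (h(k, W) = 7 + (W*W)*5 = 7 + W²*5 = 7 + 5*W²)
-26819 - h(-38, I(-10, D(6))) = -26819 - (7 + 5*(-1 - 14*(-10)*6)²) = -26819 - (7 + 5*(-1 + 840)²) = -26819 - (7 + 5*839²) = -26819 - (7 + 5*703921) = -26819 - (7 + 3519605) = -26819 - 1*3519612 = -26819 - 3519612 = -3546431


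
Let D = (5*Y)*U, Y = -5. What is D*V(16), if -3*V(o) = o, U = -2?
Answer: -800/3 ≈ -266.67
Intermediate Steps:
V(o) = -o/3
D = 50 (D = (5*(-5))*(-2) = -25*(-2) = 50)
D*V(16) = 50*(-⅓*16) = 50*(-16/3) = -800/3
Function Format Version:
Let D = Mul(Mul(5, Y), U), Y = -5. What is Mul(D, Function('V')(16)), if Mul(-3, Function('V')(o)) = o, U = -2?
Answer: Rational(-800, 3) ≈ -266.67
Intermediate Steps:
Function('V')(o) = Mul(Rational(-1, 3), o)
D = 50 (D = Mul(Mul(5, -5), -2) = Mul(-25, -2) = 50)
Mul(D, Function('V')(16)) = Mul(50, Mul(Rational(-1, 3), 16)) = Mul(50, Rational(-16, 3)) = Rational(-800, 3)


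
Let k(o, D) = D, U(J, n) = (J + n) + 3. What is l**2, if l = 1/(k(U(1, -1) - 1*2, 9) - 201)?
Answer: 1/36864 ≈ 2.7127e-5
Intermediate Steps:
U(J, n) = 3 + J + n
l = -1/192 (l = 1/(9 - 201) = 1/(-192) = -1/192 ≈ -0.0052083)
l**2 = (-1/192)**2 = 1/36864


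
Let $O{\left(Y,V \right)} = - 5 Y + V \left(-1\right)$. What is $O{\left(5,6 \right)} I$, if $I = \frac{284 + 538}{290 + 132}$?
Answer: $- \frac{12741}{211} \approx -60.384$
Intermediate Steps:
$I = \frac{411}{211}$ ($I = \frac{822}{422} = 822 \cdot \frac{1}{422} = \frac{411}{211} \approx 1.9479$)
$O{\left(Y,V \right)} = - V - 5 Y$ ($O{\left(Y,V \right)} = - 5 Y - V = - V - 5 Y$)
$O{\left(5,6 \right)} I = \left(\left(-1\right) 6 - 25\right) \frac{411}{211} = \left(-6 - 25\right) \frac{411}{211} = \left(-31\right) \frac{411}{211} = - \frac{12741}{211}$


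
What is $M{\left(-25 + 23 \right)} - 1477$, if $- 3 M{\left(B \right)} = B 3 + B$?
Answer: $- \frac{4423}{3} \approx -1474.3$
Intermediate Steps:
$M{\left(B \right)} = - \frac{4 B}{3}$ ($M{\left(B \right)} = - \frac{B 3 + B}{3} = - \frac{3 B + B}{3} = - \frac{4 B}{3}$)
$M{\left(-25 + 23 \right)} - 1477 = - \frac{4 \left(-25 + 23\right)}{3} - 1477 = \left(- \frac{4}{3}\right) \left(-2\right) - 1477 = \frac{8}{3} - 1477 = - \frac{4423}{3}$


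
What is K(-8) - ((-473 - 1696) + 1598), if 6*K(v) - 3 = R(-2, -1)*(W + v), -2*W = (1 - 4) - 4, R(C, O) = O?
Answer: 2289/4 ≈ 572.25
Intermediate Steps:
W = 7/2 (W = -((1 - 4) - 4)/2 = -(-3 - 4)/2 = -½*(-7) = 7/2 ≈ 3.5000)
K(v) = -1/12 - v/6 (K(v) = ½ + (-(7/2 + v))/6 = ½ + (-7/2 - v)/6 = ½ + (-7/12 - v/6) = -1/12 - v/6)
K(-8) - ((-473 - 1696) + 1598) = (-1/12 - ⅙*(-8)) - ((-473 - 1696) + 1598) = (-1/12 + 4/3) - (-2169 + 1598) = 5/4 - 1*(-571) = 5/4 + 571 = 2289/4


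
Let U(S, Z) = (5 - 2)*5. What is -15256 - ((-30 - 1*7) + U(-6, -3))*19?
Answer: -14838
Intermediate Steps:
U(S, Z) = 15 (U(S, Z) = 3*5 = 15)
-15256 - ((-30 - 1*7) + U(-6, -3))*19 = -15256 - ((-30 - 1*7) + 15)*19 = -15256 - ((-30 - 7) + 15)*19 = -15256 - (-37 + 15)*19 = -15256 - (-22)*19 = -15256 - 1*(-418) = -15256 + 418 = -14838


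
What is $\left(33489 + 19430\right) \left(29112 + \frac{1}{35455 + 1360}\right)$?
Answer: $\frac{56716376472239}{36815} \approx 1.5406 \cdot 10^{9}$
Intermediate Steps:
$\left(33489 + 19430\right) \left(29112 + \frac{1}{35455 + 1360}\right) = 52919 \left(29112 + \frac{1}{36815}\right) = 52919 \cdot \frac{1071758281}{36815} = \frac{56716376472239}{36815}$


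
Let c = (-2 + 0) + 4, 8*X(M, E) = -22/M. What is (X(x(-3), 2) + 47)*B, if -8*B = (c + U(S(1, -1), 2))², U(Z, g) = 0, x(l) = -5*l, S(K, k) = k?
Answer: -2809/120 ≈ -23.408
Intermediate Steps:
X(M, E) = -11/(4*M) (X(M, E) = (-22/M)/8 = -11/(4*M))
c = 2 (c = -2 + 4 = 2)
B = -½ (B = -(2 + 0)²/8 = -⅛*2² = -⅛*4 = -½ ≈ -0.50000)
(X(x(-3), 2) + 47)*B = (-11/(4*((-5*(-3)))) + 47)*(-½) = (-11/4/15 + 47)*(-½) = (-11/4*1/15 + 47)*(-½) = (-11/60 + 47)*(-½) = (2809/60)*(-½) = -2809/120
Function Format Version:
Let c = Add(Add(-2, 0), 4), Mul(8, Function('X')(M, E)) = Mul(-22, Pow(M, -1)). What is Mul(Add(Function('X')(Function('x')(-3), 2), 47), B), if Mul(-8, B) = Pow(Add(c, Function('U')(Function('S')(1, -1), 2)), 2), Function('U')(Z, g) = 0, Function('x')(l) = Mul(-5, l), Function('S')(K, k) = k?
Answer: Rational(-2809, 120) ≈ -23.408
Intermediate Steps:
Function('X')(M, E) = Mul(Rational(-11, 4), Pow(M, -1)) (Function('X')(M, E) = Mul(Rational(1, 8), Mul(-22, Pow(M, -1))) = Mul(Rational(-11, 4), Pow(M, -1)))
c = 2 (c = Add(-2, 4) = 2)
B = Rational(-1, 2) (B = Mul(Rational(-1, 8), Pow(Add(2, 0), 2)) = Mul(Rational(-1, 8), Pow(2, 2)) = Mul(Rational(-1, 8), 4) = Rational(-1, 2) ≈ -0.50000)
Mul(Add(Function('X')(Function('x')(-3), 2), 47), B) = Mul(Add(Mul(Rational(-11, 4), Pow(Mul(-5, -3), -1)), 47), Rational(-1, 2)) = Mul(Add(Mul(Rational(-11, 4), Pow(15, -1)), 47), Rational(-1, 2)) = Mul(Add(Mul(Rational(-11, 4), Rational(1, 15)), 47), Rational(-1, 2)) = Mul(Add(Rational(-11, 60), 47), Rational(-1, 2)) = Mul(Rational(2809, 60), Rational(-1, 2)) = Rational(-2809, 120)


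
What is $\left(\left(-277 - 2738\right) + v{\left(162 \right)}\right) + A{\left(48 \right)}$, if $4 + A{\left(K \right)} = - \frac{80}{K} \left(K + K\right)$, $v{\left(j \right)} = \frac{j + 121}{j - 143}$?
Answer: $- \frac{60118}{19} \approx -3164.1$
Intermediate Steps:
$v{\left(j \right)} = \frac{121 + j}{-143 + j}$
$A{\left(K \right)} = -164$ ($A{\left(K \right)} = -4 + - \frac{80}{K} \left(K + K\right) = -4 + - \frac{80}{K} 2 K = -4 - 160 = -164$)
$\left(\left(-277 - 2738\right) + v{\left(162 \right)}\right) + A{\left(48 \right)} = \left(\left(-277 - 2738\right) + \frac{121 + 162}{-143 + 162}\right) - 164 = \left(\left(-277 - 2738\right) + \frac{1}{19} \cdot 283\right) - 164 = \left(-3015 + \frac{1}{19} \cdot 283\right) - 164 = \left(-3015 + \frac{283}{19}\right) - 164 = - \frac{57002}{19} - 164 = - \frac{60118}{19}$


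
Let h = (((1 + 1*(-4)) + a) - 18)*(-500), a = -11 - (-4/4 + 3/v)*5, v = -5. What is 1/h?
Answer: 1/12000 ≈ 8.3333e-5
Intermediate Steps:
a = -3 (a = -11 - (-4/4 + 3/(-5))*5 = -11 - (-4*¼ + 3*(-⅕))*5 = -11 - (-1 - ⅗)*5 = -11 - (-8)*5/5 = -11 - 1*(-8) = -11 + 8 = -3)
h = 12000 (h = (((1 + 1*(-4)) - 3) - 18)*(-500) = (((1 - 4) - 3) - 18)*(-500) = ((-3 - 3) - 18)*(-500) = (-6 - 18)*(-500) = -24*(-500) = 12000)
1/h = 1/12000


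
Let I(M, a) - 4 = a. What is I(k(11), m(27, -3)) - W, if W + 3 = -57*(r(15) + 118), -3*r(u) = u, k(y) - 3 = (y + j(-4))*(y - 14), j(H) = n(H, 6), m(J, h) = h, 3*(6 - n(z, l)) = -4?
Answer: 6445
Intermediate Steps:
n(z, l) = 22/3 (n(z, l) = 6 - ⅓*(-4) = 6 + 4/3 = 22/3)
j(H) = 22/3
k(y) = 3 + (-14 + y)*(22/3 + y) (k(y) = 3 + (y + 22/3)*(y - 14) = 3 + (22/3 + y)*(-14 + y) = 3 + (-14 + y)*(22/3 + y))
r(u) = -u/3
I(M, a) = 4 + a
W = -6444 (W = -3 - 57*(-⅓*15 + 118) = -3 - 57*(-5 + 118) = -3 - 57*113 = -3 - 6441 = -6444)
I(k(11), m(27, -3)) - W = (4 - 3) - 1*(-6444) = 1 + 6444 = 6445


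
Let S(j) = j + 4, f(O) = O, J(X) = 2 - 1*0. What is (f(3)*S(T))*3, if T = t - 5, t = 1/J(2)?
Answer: -9/2 ≈ -4.5000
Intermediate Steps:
J(X) = 2 (J(X) = 2 + 0 = 2)
t = ½ (t = 1/2 = ½ ≈ 0.50000)
T = -9/2 (T = ½ - 5 = -9/2 ≈ -4.5000)
S(j) = 4 + j
(f(3)*S(T))*3 = (3*(4 - 9/2))*3 = (3*(-½))*3 = -3/2*3 = -9/2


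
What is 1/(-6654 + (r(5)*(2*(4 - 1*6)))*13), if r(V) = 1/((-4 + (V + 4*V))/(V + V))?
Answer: -21/140254 ≈ -0.00014973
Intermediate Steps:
r(V) = 2*V/(-4 + 5*V) (r(V) = 1/((-4 + 5*V)/((2*V))) = 1/((-4 + 5*V)*(1/(2*V))) = 1/((-4 + 5*V)/(2*V)) = 2*V/(-4 + 5*V))
1/(-6654 + (r(5)*(2*(4 - 1*6)))*13) = 1/(-6654 + ((2*5/(-4 + 5*5))*(2*(4 - 1*6)))*13) = 1/(-6654 + ((2*5/(-4 + 25))*(2*(4 - 6)))*13) = 1/(-6654 + ((2*5/21)*(2*(-2)))*13) = 1/(-6654 + ((2*5*(1/21))*(-4))*13) = 1/(-6654 + ((10/21)*(-4))*13) = 1/(-6654 - 40/21*13) = 1/(-6654 - 520/21) = 1/(-140254/21) = -21/140254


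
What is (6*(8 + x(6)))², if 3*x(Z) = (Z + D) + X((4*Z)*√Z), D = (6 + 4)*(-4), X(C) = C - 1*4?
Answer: 14608 - 2688*√6 ≈ 8023.8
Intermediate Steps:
X(C) = -4 + C (X(C) = C - 4 = -4 + C)
D = -40 (D = 10*(-4) = -40)
x(Z) = -44/3 + Z/3 + 4*Z^(3/2)/3 (x(Z) = ((Z - 40) + (-4 + (4*Z)*√Z))/3 = ((-40 + Z) + (-4 + 4*Z^(3/2)))/3 = (-44 + Z + 4*Z^(3/2))/3 = -44/3 + Z/3 + 4*Z^(3/2)/3)
(6*(8 + x(6)))² = (6*(8 + (-44/3 + (⅓)*6 + 4*6^(3/2)/3)))² = (6*(8 + (-44/3 + 2 + 4*(6*√6)/3)))² = (6*(8 + (-44/3 + 2 + 8*√6)))² = (6*(8 + (-38/3 + 8*√6)))² = (6*(-14/3 + 8*√6))² = (-28 + 48*√6)²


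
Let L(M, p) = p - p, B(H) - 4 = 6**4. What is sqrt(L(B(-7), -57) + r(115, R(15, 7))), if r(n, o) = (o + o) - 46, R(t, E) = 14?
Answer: 3*I*sqrt(2) ≈ 4.2426*I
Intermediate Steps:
B(H) = 1300 (B(H) = 4 + 6**4 = 4 + 1296 = 1300)
r(n, o) = -46 + 2*o (r(n, o) = 2*o - 46 = -46 + 2*o)
L(M, p) = 0
sqrt(L(B(-7), -57) + r(115, R(15, 7))) = sqrt(0 + (-46 + 2*14)) = sqrt(0 + (-46 + 28)) = sqrt(0 - 18) = sqrt(-18) = 3*I*sqrt(2)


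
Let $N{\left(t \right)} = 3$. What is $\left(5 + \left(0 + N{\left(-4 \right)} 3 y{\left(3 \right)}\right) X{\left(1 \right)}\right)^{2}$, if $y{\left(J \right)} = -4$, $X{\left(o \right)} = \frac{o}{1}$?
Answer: $961$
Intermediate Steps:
$X{\left(o \right)} = o$ ($X{\left(o \right)} = o 1 = o$)
$\left(5 + \left(0 + N{\left(-4 \right)} 3 y{\left(3 \right)}\right) X{\left(1 \right)}\right)^{2} = \left(5 + \left(0 + 3 \cdot 3 \left(-4\right)\right) 1\right)^{2} = \left(5 + \left(0 + 9 \left(-4\right)\right) 1\right)^{2} = \left(5 + \left(0 - 36\right) 1\right)^{2} = \left(5 - 36\right)^{2} = \left(-31\right)^{2} = 961$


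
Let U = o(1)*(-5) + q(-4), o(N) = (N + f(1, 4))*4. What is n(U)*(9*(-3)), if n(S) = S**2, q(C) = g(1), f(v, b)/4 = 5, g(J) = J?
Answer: -4740147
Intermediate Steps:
f(v, b) = 20 (f(v, b) = 4*5 = 20)
o(N) = 80 + 4*N (o(N) = (N + 20)*4 = (20 + N)*4 = 80 + 4*N)
q(C) = 1
U = -419 (U = (80 + 4*1)*(-5) + 1 = (80 + 4)*(-5) + 1 = 84*(-5) + 1 = -420 + 1 = -419)
n(U)*(9*(-3)) = (-419)**2*(9*(-3)) = 175561*(-27) = -4740147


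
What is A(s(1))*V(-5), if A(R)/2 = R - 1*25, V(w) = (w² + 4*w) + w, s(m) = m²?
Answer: 0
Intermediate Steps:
V(w) = w² + 5*w
A(R) = -50 + 2*R (A(R) = 2*(R - 1*25) = 2*(R - 25) = 2*(-25 + R) = -50 + 2*R)
A(s(1))*V(-5) = (-50 + 2*1²)*(-5*(5 - 5)) = (-50 + 2*1)*(-5*0) = (-50 + 2)*0 = -48*0 = 0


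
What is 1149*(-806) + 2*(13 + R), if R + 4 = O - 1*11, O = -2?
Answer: -926102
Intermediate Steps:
R = -17 (R = -4 + (-2 - 1*11) = -4 + (-2 - 11) = -4 - 13 = -17)
1149*(-806) + 2*(13 + R) = 1149*(-806) + 2*(13 - 17) = -926094 + 2*(-4) = -926094 - 8 = -926102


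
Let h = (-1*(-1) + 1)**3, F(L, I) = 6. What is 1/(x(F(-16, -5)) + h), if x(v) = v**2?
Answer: 1/44 ≈ 0.022727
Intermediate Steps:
h = 8 (h = (1 + 1)**3 = 2**3 = 8)
1/(x(F(-16, -5)) + h) = 1/(6**2 + 8) = 1/(36 + 8) = 1/44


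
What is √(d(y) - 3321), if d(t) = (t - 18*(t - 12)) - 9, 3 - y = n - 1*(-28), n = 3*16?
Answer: I*√1873 ≈ 43.278*I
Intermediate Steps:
n = 48
y = -73 (y = 3 - (48 - 1*(-28)) = 3 - (48 + 28) = 3 - 1*76 = 3 - 76 = -73)
d(t) = 207 - 17*t (d(t) = (t - 18*(-12 + t)) - 9 = (t + (216 - 18*t)) - 9 = (216 - 17*t) - 9 = 207 - 17*t)
√(d(y) - 3321) = √((207 - 17*(-73)) - 3321) = √((207 + 1241) - 3321) = √(1448 - 3321) = √(-1873) = I*√1873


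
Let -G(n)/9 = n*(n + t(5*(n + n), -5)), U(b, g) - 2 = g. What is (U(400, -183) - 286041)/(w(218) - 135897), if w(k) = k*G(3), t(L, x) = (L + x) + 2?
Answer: 286222/312477 ≈ 0.91598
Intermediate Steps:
t(L, x) = 2 + L + x
U(b, g) = 2 + g
G(n) = -9*n*(-3 + 11*n) (G(n) = -9*n*(n + (2 + 5*(n + n) - 5)) = -9*n*(n + (2 + 5*(2*n) - 5)) = -9*n*(n + (2 + 10*n - 5)) = -9*n*(n + (-3 + 10*n)) = -9*n*(-3 + 11*n))
w(k) = -810*k (w(k) = k*(9*3*(3 - 11*3)) = k*(9*3*(3 - 33)) = k*(9*3*(-30)) = k*(-810) = -810*k)
(U(400, -183) - 286041)/(w(218) - 135897) = ((2 - 183) - 286041)/(-810*218 - 135897) = (-181 - 286041)/(-176580 - 135897) = -286222/(-312477) = -286222*(-1/312477) = 286222/312477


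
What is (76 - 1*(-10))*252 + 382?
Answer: 22054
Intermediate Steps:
(76 - 1*(-10))*252 + 382 = (76 + 10)*252 + 382 = 86*252 + 382 = 21672 + 382 = 22054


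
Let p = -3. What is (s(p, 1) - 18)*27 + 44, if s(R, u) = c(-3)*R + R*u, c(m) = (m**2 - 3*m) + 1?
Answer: -2062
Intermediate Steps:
c(m) = 1 + m**2 - 3*m
s(R, u) = 19*R + R*u (s(R, u) = (1 + (-3)**2 - 3*(-3))*R + R*u = (1 + 9 + 9)*R + R*u = 19*R + R*u)
(s(p, 1) - 18)*27 + 44 = (-3*(19 + 1) - 18)*27 + 44 = (-3*20 - 18)*27 + 44 = (-60 - 18)*27 + 44 = -78*27 + 44 = -2106 + 44 = -2062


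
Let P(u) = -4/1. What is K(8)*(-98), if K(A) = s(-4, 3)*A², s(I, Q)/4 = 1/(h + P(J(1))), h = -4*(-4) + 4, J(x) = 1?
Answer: -1568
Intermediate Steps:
h = 20 (h = 16 + 4 = 20)
P(u) = -4 (P(u) = -4*1 = -4)
s(I, Q) = ¼ (s(I, Q) = 4/(20 - 4) = 4/16 = 4*(1/16) = ¼)
K(A) = A²/4
K(8)*(-98) = ((¼)*8²)*(-98) = ((¼)*64)*(-98) = 16*(-98) = -1568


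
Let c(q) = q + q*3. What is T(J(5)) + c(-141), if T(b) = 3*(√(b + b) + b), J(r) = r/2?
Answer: -1113/2 + 3*√5 ≈ -549.79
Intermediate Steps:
c(q) = 4*q (c(q) = q + 3*q = 4*q)
J(r) = r/2 (J(r) = r*(½) = r/2)
T(b) = 3*b + 3*√2*√b (T(b) = 3*(√(2*b) + b) = 3*(√2*√b + b) = 3*(b + √2*√b) = 3*b + 3*√2*√b)
T(J(5)) + c(-141) = (3*((½)*5) + 3*√2*√((½)*5)) + 4*(-141) = (3*(5/2) + 3*√2*√(5/2)) - 564 = (15/2 + 3*√2*(√10/2)) - 564 = (15/2 + 3*√5) - 564 = -1113/2 + 3*√5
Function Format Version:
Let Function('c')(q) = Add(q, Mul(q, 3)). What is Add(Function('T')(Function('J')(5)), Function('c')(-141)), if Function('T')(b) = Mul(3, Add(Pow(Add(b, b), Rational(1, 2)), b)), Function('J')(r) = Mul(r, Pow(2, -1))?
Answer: Add(Rational(-1113, 2), Mul(3, Pow(5, Rational(1, 2)))) ≈ -549.79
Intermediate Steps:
Function('c')(q) = Mul(4, q) (Function('c')(q) = Add(q, Mul(3, q)) = Mul(4, q))
Function('J')(r) = Mul(Rational(1, 2), r) (Function('J')(r) = Mul(r, Rational(1, 2)) = Mul(Rational(1, 2), r))
Function('T')(b) = Add(Mul(3, b), Mul(3, Pow(2, Rational(1, 2)), Pow(b, Rational(1, 2)))) (Function('T')(b) = Mul(3, Add(Pow(Mul(2, b), Rational(1, 2)), b)) = Mul(3, Add(Mul(Pow(2, Rational(1, 2)), Pow(b, Rational(1, 2))), b)) = Mul(3, Add(b, Mul(Pow(2, Rational(1, 2)), Pow(b, Rational(1, 2))))) = Add(Mul(3, b), Mul(3, Pow(2, Rational(1, 2)), Pow(b, Rational(1, 2)))))
Add(Function('T')(Function('J')(5)), Function('c')(-141)) = Add(Add(Mul(3, Mul(Rational(1, 2), 5)), Mul(3, Pow(2, Rational(1, 2)), Pow(Mul(Rational(1, 2), 5), Rational(1, 2)))), Mul(4, -141)) = Add(Add(Mul(3, Rational(5, 2)), Mul(3, Pow(2, Rational(1, 2)), Pow(Rational(5, 2), Rational(1, 2)))), -564) = Add(Add(Rational(15, 2), Mul(3, Pow(2, Rational(1, 2)), Mul(Rational(1, 2), Pow(10, Rational(1, 2))))), -564) = Add(Add(Rational(15, 2), Mul(3, Pow(5, Rational(1, 2)))), -564) = Add(Rational(-1113, 2), Mul(3, Pow(5, Rational(1, 2))))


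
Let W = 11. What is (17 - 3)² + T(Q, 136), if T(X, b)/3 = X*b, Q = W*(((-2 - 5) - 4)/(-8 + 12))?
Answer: -12146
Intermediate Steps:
Q = -121/4 (Q = 11*(((-2 - 5) - 4)/(-8 + 12)) = 11*((-7 - 4)/4) = 11*(-11*¼) = 11*(-11/4) = -121/4 ≈ -30.250)
T(X, b) = 3*X*b (T(X, b) = 3*(X*b) = 3*X*b)
(17 - 3)² + T(Q, 136) = (17 - 3)² + 3*(-121/4)*136 = 14² - 12342 = 196 - 12342 = -12146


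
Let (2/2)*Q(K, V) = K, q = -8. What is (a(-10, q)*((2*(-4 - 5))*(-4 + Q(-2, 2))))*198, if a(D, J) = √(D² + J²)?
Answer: 42768*√41 ≈ 2.7385e+5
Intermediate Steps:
Q(K, V) = K
(a(-10, q)*((2*(-4 - 5))*(-4 + Q(-2, 2))))*198 = (√((-10)² + (-8)²)*((2*(-4 - 5))*(-4 - 2)))*198 = (√(100 + 64)*((2*(-9))*(-6)))*198 = (√164*(-18*(-6)))*198 = ((2*√41)*108)*198 = (216*√41)*198 = 42768*√41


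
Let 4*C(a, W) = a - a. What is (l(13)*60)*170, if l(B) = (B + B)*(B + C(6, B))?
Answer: 3447600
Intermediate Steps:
C(a, W) = 0 (C(a, W) = (a - a)/4 = (¼)*0 = 0)
l(B) = 2*B² (l(B) = (B + B)*(B + 0) = (2*B)*B = 2*B²)
(l(13)*60)*170 = ((2*13²)*60)*170 = ((2*169)*60)*170 = (338*60)*170 = 20280*170 = 3447600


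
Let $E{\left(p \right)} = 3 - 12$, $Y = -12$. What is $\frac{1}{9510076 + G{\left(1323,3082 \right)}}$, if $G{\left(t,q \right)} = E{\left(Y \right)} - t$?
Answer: $\frac{1}{9508744} \approx 1.0517 \cdot 10^{-7}$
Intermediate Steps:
$E{\left(p \right)} = -9$
$G{\left(t,q \right)} = -9 - t$
$\frac{1}{9510076 + G{\left(1323,3082 \right)}} = \frac{1}{9510076 - 1332} = \frac{1}{9508744}$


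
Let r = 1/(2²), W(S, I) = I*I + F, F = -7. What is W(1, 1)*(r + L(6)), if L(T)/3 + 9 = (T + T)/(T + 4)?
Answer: 1389/10 ≈ 138.90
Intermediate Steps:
L(T) = -27 + 6*T/(4 + T) (L(T) = -27 + 3*((T + T)/(T + 4)) = -27 + 3*((2*T)/(4 + T)) = -27 + 3*(2*T/(4 + T)) = -27 + 6*T/(4 + T))
W(S, I) = -7 + I² (W(S, I) = I*I - 7 = I² - 7 = -7 + I²)
r = ¼ (r = 1/4 = ¼ ≈ 0.25000)
W(1, 1)*(r + L(6)) = (-7 + 1²)*(¼ + 3*(-36 - 7*6)/(4 + 6)) = (-7 + 1)*(¼ + 3*(-36 - 42)/10) = -6*(¼ + 3*(⅒)*(-78)) = -6*(¼ - 117/5) = -6*(-463/20) = 1389/10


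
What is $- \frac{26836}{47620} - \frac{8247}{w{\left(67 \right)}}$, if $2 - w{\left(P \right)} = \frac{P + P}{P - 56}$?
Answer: $\frac{1079234477}{1333360} \approx 809.41$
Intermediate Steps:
$w{\left(P \right)} = 2 - \frac{2 P}{-56 + P}$ ($w{\left(P \right)} = 2 - \frac{P + P}{P - 56} = 2 - \frac{2 P}{-56 + P}$)
$- \frac{26836}{47620} - \frac{8247}{w{\left(67 \right)}} = - \frac{26836}{47620} - \frac{8247}{\left(-112\right) \frac{1}{-56 + 67}} = \left(-26836\right) \frac{1}{47620} - \frac{8247}{\left(-112\right) \frac{1}{11}} = - \frac{6709}{11905} - \frac{8247}{\left(-112\right) \frac{1}{11}} = - \frac{6709}{11905} - \frac{8247}{- \frac{112}{11}} = - \frac{6709}{11905} - - \frac{90717}{112} = - \frac{6709}{11905} + \frac{90717}{112} = \frac{1079234477}{1333360}$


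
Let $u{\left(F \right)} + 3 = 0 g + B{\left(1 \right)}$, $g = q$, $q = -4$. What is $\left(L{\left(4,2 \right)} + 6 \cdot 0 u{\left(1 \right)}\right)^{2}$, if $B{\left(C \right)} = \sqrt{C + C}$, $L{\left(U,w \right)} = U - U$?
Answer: $0$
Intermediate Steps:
$L{\left(U,w \right)} = 0$
$g = -4$
$B{\left(C \right)} = \sqrt{2} \sqrt{C}$ ($B{\left(C \right)} = \sqrt{2 C} = \sqrt{2} \sqrt{C}$)
$u{\left(F \right)} = -3 + \sqrt{2}$ ($u{\left(F \right)} = -3 + \left(0 \left(-4\right) + \sqrt{2} \sqrt{1}\right) = -3 + \left(0 + \sqrt{2} \cdot 1\right) = -3 + \left(0 + \sqrt{2}\right) = -3 + \sqrt{2}$)
$\left(L{\left(4,2 \right)} + 6 \cdot 0 u{\left(1 \right)}\right)^{2} = \left(0 + 6 \cdot 0 \left(-3 + \sqrt{2}\right)\right)^{2} = \left(0 + 0 \left(-3 + \sqrt{2}\right)\right)^{2} = \left(0 + 0\right)^{2} = 0^{2} = 0$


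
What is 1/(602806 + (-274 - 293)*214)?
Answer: 1/481468 ≈ 2.0770e-6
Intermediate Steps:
1/(602806 + (-274 - 293)*214) = 1/(602806 - 567*214) = 1/(602806 - 121338) = 1/481468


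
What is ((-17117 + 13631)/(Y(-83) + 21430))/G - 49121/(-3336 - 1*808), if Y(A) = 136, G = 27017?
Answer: 14310134257639/1207247944784 ≈ 11.854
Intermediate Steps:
((-17117 + 13631)/(Y(-83) + 21430))/G - 49121/(-3336 - 1*808) = ((-17117 + 13631)/(136 + 21430))/27017 - 49121/(-3336 - 1*808) = -3486/21566*(1/27017) - 49121/(-3336 - 808) = -3486*1/21566*(1/27017) - 49121/(-4144) = -1743/10783*1/27017 - 49121*(-1/4144) = -1743/291324311 + 49121/4144 = 14310134257639/1207247944784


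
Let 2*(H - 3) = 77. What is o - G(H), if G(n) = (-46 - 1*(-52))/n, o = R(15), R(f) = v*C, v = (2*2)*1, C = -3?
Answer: -1008/83 ≈ -12.145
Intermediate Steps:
v = 4 (v = 4*1 = 4)
H = 83/2 (H = 3 + (½)*77 = 3 + 77/2 = 83/2 ≈ 41.500)
R(f) = -12 (R(f) = 4*(-3) = -12)
o = -12
G(n) = 6/n (G(n) = (-46 + 52)/n = 6/n)
o - G(H) = -12 - 6/83/2 = -12 - 6*2/83 = -12 - 1*12/83 = -12 - 12/83 = -1008/83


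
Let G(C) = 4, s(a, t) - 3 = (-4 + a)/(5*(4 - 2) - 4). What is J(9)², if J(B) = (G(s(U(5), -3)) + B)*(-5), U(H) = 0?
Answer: 4225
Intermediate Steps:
s(a, t) = 7/3 + a/6 (s(a, t) = 3 + (-4 + a)/(5*(4 - 2) - 4) = 3 + (-4 + a)/(5*2 - 4) = 3 + (-4 + a)/(10 - 4) = 3 + (-4 + a)/6 = 3 + (-4 + a)*(⅙) = 3 + (-⅔ + a/6) = 7/3 + a/6)
J(B) = -20 - 5*B (J(B) = (4 + B)*(-5) = -20 - 5*B)
J(9)² = (-20 - 5*9)² = (-20 - 45)² = (-65)² = 4225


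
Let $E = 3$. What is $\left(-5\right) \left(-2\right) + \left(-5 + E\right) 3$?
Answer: $4$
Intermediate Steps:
$\left(-5\right) \left(-2\right) + \left(-5 + E\right) 3 = \left(-5\right) \left(-2\right) + \left(-5 + 3\right) 3 = 10 - 6 = 4$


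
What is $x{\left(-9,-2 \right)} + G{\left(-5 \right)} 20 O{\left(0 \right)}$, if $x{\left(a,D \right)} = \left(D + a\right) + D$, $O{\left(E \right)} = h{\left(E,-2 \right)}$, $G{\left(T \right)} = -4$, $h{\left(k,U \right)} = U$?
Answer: $147$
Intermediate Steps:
$O{\left(E \right)} = -2$
$x{\left(a,D \right)} = a + 2 D$
$x{\left(-9,-2 \right)} + G{\left(-5 \right)} 20 O{\left(0 \right)} = \left(-9 + 2 \left(-2\right)\right) + \left(-4\right) 20 \left(-2\right) = \left(-9 - 4\right) - -160 = -13 + 160 = 147$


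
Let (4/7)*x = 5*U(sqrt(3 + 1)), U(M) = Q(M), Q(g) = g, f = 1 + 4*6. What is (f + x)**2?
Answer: 7225/4 ≈ 1806.3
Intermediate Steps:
f = 25 (f = 1 + 24 = 25)
U(M) = M
x = 35/2 (x = 7*(5*sqrt(3 + 1))/4 = 7*(5*sqrt(4))/4 = 7*(5*2)/4 = (7/4)*10 = 35/2 ≈ 17.500)
(f + x)**2 = (25 + 35/2)**2 = (85/2)**2 = 7225/4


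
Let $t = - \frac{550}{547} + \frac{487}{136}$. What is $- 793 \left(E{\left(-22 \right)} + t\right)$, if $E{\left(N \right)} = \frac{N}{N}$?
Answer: $- \frac{210922933}{74392} \approx -2835.3$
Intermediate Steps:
$t = \frac{191589}{74392}$ ($t = \left(-550\right) \frac{1}{547} + 487 \cdot \frac{1}{136} = - \frac{550}{547} + \frac{487}{136} = \frac{191589}{74392} \approx 2.5754$)
$E{\left(N \right)} = 1$
$- 793 \left(E{\left(-22 \right)} + t\right) = - 793 \left(1 + \frac{191589}{74392}\right) = \left(-793\right) \frac{265981}{74392} = - \frac{210922933}{74392}$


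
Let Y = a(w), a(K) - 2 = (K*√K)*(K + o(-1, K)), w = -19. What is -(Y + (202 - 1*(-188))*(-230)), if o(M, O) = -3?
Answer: 89698 - 418*I*√19 ≈ 89698.0 - 1822.0*I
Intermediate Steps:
a(K) = 2 + K^(3/2)*(-3 + K) (a(K) = 2 + (K*√K)*(K - 3) = 2 + K^(3/2)*(-3 + K))
Y = 2 + 418*I*√19 (Y = 2 + (-19)^(5/2) - (-57)*I*√19 = 2 + 361*I*√19 - (-57)*I*√19 = 2 + 361*I*√19 + 57*I*√19 = 2 + 418*I*√19 ≈ 2.0 + 1822.0*I)
-(Y + (202 - 1*(-188))*(-230)) = -((2 + 418*I*√19) + (202 - 1*(-188))*(-230)) = -((2 + 418*I*√19) + (202 + 188)*(-230)) = -((2 + 418*I*√19) + 390*(-230)) = -((2 + 418*I*√19) - 89700) = -(-89698 + 418*I*√19) = 89698 - 418*I*√19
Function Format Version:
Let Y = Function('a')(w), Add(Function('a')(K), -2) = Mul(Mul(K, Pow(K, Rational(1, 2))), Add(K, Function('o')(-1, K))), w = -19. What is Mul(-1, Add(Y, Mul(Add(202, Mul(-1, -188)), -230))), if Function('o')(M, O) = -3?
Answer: Add(89698, Mul(-418, I, Pow(19, Rational(1, 2)))) ≈ Add(89698., Mul(-1822.0, I))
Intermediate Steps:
Function('a')(K) = Add(2, Mul(Pow(K, Rational(3, 2)), Add(-3, K))) (Function('a')(K) = Add(2, Mul(Mul(K, Pow(K, Rational(1, 2))), Add(K, -3))) = Add(2, Mul(Pow(K, Rational(3, 2)), Add(-3, K))))
Y = Add(2, Mul(418, I, Pow(19, Rational(1, 2)))) (Y = Add(2, Pow(-19, Rational(5, 2)), Mul(-3, Pow(-19, Rational(3, 2)))) = Add(2, Mul(361, I, Pow(19, Rational(1, 2))), Mul(-3, Mul(-19, I, Pow(19, Rational(1, 2))))) = Add(2, Mul(361, I, Pow(19, Rational(1, 2))), Mul(57, I, Pow(19, Rational(1, 2)))) = Add(2, Mul(418, I, Pow(19, Rational(1, 2)))) ≈ Add(2.0000, Mul(1822.0, I)))
Mul(-1, Add(Y, Mul(Add(202, Mul(-1, -188)), -230))) = Mul(-1, Add(Add(2, Mul(418, I, Pow(19, Rational(1, 2)))), Mul(Add(202, Mul(-1, -188)), -230))) = Mul(-1, Add(Add(2, Mul(418, I, Pow(19, Rational(1, 2)))), Mul(Add(202, 188), -230))) = Mul(-1, Add(Add(2, Mul(418, I, Pow(19, Rational(1, 2)))), Mul(390, -230))) = Mul(-1, Add(Add(2, Mul(418, I, Pow(19, Rational(1, 2)))), -89700)) = Mul(-1, Add(-89698, Mul(418, I, Pow(19, Rational(1, 2))))) = Add(89698, Mul(-418, I, Pow(19, Rational(1, 2))))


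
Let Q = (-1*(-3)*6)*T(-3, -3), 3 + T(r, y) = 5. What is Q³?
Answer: 46656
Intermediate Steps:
T(r, y) = 2 (T(r, y) = -3 + 5 = 2)
Q = 36 (Q = (-1*(-3)*6)*2 = (3*6)*2 = 18*2 = 36)
Q³ = 36³ = 46656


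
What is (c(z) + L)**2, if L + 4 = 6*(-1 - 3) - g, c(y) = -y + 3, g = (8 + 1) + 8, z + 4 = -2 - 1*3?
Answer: 1089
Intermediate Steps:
z = -9 (z = -4 + (-2 - 1*3) = -4 + (-2 - 3) = -4 - 5 = -9)
g = 17 (g = 9 + 8 = 17)
c(y) = 3 - y
L = -45 (L = -4 + (6*(-1 - 3) - 1*17) = -4 + (6*(-4) - 17) = -4 + (-24 - 17) = -4 - 41 = -45)
(c(z) + L)**2 = ((3 - 1*(-9)) - 45)**2 = ((3 + 9) - 45)**2 = (12 - 45)**2 = (-33)**2 = 1089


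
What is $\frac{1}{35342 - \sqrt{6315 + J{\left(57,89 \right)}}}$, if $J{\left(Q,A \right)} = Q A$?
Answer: $\frac{17671}{624522788} + \frac{\sqrt{2847}}{624522788} \approx 2.8381 \cdot 10^{-5}$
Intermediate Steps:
$J{\left(Q,A \right)} = A Q$
$\frac{1}{35342 - \sqrt{6315 + J{\left(57,89 \right)}}} = \frac{1}{35342 - \sqrt{6315 + 89 \cdot 57}} = \frac{1}{35342 - \sqrt{6315 + 5073}} = \frac{1}{35342 - \sqrt{11388}} = \frac{1}{35342 - 2 \sqrt{2847}}$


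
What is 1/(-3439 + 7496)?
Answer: 1/4057 ≈ 0.00024649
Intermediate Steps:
1/(-3439 + 7496) = 1/4057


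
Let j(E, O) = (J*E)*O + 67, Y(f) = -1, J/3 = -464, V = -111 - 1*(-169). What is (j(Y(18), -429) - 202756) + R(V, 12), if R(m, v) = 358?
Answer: -799499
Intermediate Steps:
V = 58 (V = -111 + 169 = 58)
J = -1392 (J = 3*(-464) = -1392)
j(E, O) = 67 - 1392*E*O (j(E, O) = (-1392*E)*O + 67 = -1392*E*O + 67 = 67 - 1392*E*O)
(j(Y(18), -429) - 202756) + R(V, 12) = ((67 - 1392*(-1)*(-429)) - 202756) + 358 = ((67 - 597168) - 202756) + 358 = (-597101 - 202756) + 358 = -799857 + 358 = -799499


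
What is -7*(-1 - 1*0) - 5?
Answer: 2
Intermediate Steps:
-7*(-1 - 1*0) - 5 = -7*(-1 + 0) - 5 = -7*(-1) - 5 = 7 - 5 = 2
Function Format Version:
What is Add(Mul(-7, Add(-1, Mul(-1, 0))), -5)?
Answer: 2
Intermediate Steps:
Add(Mul(-7, Add(-1, Mul(-1, 0))), -5) = Add(Mul(-7, Add(-1, 0)), -5) = Add(Mul(-7, -1), -5) = Add(7, -5) = 2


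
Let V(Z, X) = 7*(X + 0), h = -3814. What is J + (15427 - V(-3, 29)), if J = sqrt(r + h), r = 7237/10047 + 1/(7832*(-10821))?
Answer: 15224 + I*sqrt(76797859437047856059570046)/141913995564 ≈ 15224.0 + 61.752*I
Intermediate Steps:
r = 204445420339/283827991128 (r = 7237*(1/10047) + (1/7832)*(-1/10821) = 7237/10047 - 1/84750072 = 204445420339/283827991128 ≈ 0.72031)
V(Z, X) = 7*X
J = I*sqrt(76797859437047856059570046)/141913995564 (J = sqrt(204445420339/283827991128 - 3814) = sqrt(-1082315512741853/283827991128) = I*sqrt(76797859437047856059570046)/141913995564 ≈ 61.752*I)
J + (15427 - V(-3, 29)) = I*sqrt(76797859437047856059570046)/141913995564 + (15427 - 7*29) = I*sqrt(76797859437047856059570046)/141913995564 + (15427 - 1*203) = I*sqrt(76797859437047856059570046)/141913995564 + (15427 - 203) = I*sqrt(76797859437047856059570046)/141913995564 + 15224 = 15224 + I*sqrt(76797859437047856059570046)/141913995564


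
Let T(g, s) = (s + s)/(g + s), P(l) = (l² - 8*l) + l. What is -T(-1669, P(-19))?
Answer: 988/1175 ≈ 0.84085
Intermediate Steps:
P(l) = l² - 7*l
T(g, s) = 2*s/(g + s) (T(g, s) = (2*s)/(g + s) = 2*s/(g + s))
-T(-1669, P(-19)) = -2*(-19*(-7 - 19))/(-1669 - 19*(-7 - 19)) = -2*(-19*(-26))/(-1669 - 19*(-26)) = -2*494/(-1669 + 494) = -2*494/(-1175) = -2*494*(-1)/1175 = -1*(-988/1175) = 988/1175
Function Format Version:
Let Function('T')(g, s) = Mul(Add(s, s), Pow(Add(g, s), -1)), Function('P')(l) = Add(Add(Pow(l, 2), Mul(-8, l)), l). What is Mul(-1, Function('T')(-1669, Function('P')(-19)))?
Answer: Rational(988, 1175) ≈ 0.84085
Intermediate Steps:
Function('P')(l) = Add(Pow(l, 2), Mul(-7, l))
Function('T')(g, s) = Mul(2, s, Pow(Add(g, s), -1)) (Function('T')(g, s) = Mul(Mul(2, s), Pow(Add(g, s), -1)) = Mul(2, s, Pow(Add(g, s), -1)))
Mul(-1, Function('T')(-1669, Function('P')(-19))) = Mul(-1, Mul(2, Mul(-19, Add(-7, -19)), Pow(Add(-1669, Mul(-19, Add(-7, -19))), -1))) = Mul(-1, Mul(2, Mul(-19, -26), Pow(Add(-1669, Mul(-19, -26)), -1))) = Mul(-1, Mul(2, 494, Pow(Add(-1669, 494), -1))) = Mul(-1, Mul(2, 494, Pow(-1175, -1))) = Mul(-1, Mul(2, 494, Rational(-1, 1175))) = Mul(-1, Rational(-988, 1175)) = Rational(988, 1175)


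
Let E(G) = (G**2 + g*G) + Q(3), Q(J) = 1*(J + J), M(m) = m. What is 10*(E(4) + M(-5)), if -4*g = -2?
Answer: 190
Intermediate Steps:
g = 1/2 (g = -1/4*(-2) = 1/2 ≈ 0.50000)
Q(J) = 2*J (Q(J) = 1*(2*J) = 2*J)
E(G) = 6 + G**2 + G/2 (E(G) = (G**2 + G/2) + 2*3 = (G**2 + G/2) + 6 = 6 + G**2 + G/2)
10*(E(4) + M(-5)) = 10*((6 + 4**2 + (1/2)*4) - 5) = 10*((6 + 16 + 2) - 5) = 10*(24 - 5) = 10*19 = 190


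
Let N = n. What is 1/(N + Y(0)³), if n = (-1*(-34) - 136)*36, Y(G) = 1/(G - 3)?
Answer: -27/99145 ≈ -0.00027233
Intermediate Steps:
Y(G) = 1/(-3 + G)
n = -3672 (n = (34 - 136)*36 = -102*36 = -3672)
N = -3672
1/(N + Y(0)³) = 1/(-3672 + (1/(-3 + 0))³) = 1/(-3672 + (1/(-3))³) = 1/(-3672 + (-⅓)³) = 1/(-3672 - 1/27) = 1/(-99145/27) = -27/99145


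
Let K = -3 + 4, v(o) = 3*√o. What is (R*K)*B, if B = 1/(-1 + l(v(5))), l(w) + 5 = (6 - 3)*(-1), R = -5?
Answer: 5/9 ≈ 0.55556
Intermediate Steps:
K = 1
l(w) = -8 (l(w) = -5 + (6 - 3)*(-1) = -5 + 3*(-1) = -5 - 3 = -8)
B = -⅑ (B = 1/(-1 - 8) = 1/(-9) = -⅑ ≈ -0.11111)
(R*K)*B = -5*1*(-⅑) = -5*(-⅑) = 5/9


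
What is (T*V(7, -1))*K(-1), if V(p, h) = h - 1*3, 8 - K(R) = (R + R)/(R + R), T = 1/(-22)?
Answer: 14/11 ≈ 1.2727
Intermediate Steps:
T = -1/22 ≈ -0.045455
K(R) = 7 (K(R) = 8 - (R + R)/(R + R) = 8 - 2*R/(2*R) = 8 - 2*R*1/(2*R) = 8 - 1*1 = 8 - 1 = 7)
V(p, h) = -3 + h (V(p, h) = h - 3 = -3 + h)
(T*V(7, -1))*K(-1) = -(-3 - 1)/22*7 = -1/22*(-4)*7 = (2/11)*7 = 14/11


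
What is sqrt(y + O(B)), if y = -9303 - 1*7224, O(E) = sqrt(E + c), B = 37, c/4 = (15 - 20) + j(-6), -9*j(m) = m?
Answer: sqrt(-148743 + 3*sqrt(177))/3 ≈ 128.54*I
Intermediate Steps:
j(m) = -m/9
c = -52/3 (c = 4*((15 - 20) - 1/9*(-6)) = 4*(-5 + 2/3) = 4*(-13/3) = -52/3 ≈ -17.333)
O(E) = sqrt(-52/3 + E) (O(E) = sqrt(E - 52/3) = sqrt(-52/3 + E))
y = -16527 (y = -9303 - 7224 = -16527)
sqrt(y + O(B)) = sqrt(-16527 + sqrt(-156 + 9*37)/3) = sqrt(-16527 + sqrt(-156 + 333)/3) = sqrt(-16527 + sqrt(177)/3)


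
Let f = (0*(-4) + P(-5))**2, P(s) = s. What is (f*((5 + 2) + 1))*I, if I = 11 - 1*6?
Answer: 1000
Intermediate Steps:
I = 5 (I = 11 - 6 = 5)
f = 25 (f = (0*(-4) - 5)**2 = (0 - 5)**2 = (-5)**2 = 25)
(f*((5 + 2) + 1))*I = (25*((5 + 2) + 1))*5 = (25*(7 + 1))*5 = (25*8)*5 = 200*5 = 1000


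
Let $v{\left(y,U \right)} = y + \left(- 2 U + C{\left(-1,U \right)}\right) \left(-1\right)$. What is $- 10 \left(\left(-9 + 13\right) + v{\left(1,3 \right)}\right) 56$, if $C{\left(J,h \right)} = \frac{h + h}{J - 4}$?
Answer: $-6832$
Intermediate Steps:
$C{\left(J,h \right)} = \frac{2 h}{-4 + J}$
$v{\left(y,U \right)} = y + \frac{12 U}{5}$ ($v{\left(y,U \right)} = y + \left(- 2 U + \frac{2 U}{-4 - 1}\right) \left(-1\right) = y + \left(- 2 U + \frac{2 U}{-5}\right) \left(-1\right) = y + \left(- 2 U + 2 U \left(- \frac{1}{5}\right)\right) \left(-1\right) = y + \left(- 2 U - \frac{2 U}{5}\right) \left(-1\right) = y + - \frac{12 U}{5} \left(-1\right) = y + \frac{12 U}{5}$)
$- 10 \left(\left(-9 + 13\right) + v{\left(1,3 \right)}\right) 56 = - 10 \left(\left(-9 + 13\right) + \left(1 + \frac{12}{5} \cdot 3\right)\right) 56 = - 10 \left(4 + \left(1 + \frac{36}{5}\right)\right) 56 = - 10 \left(4 + \frac{41}{5}\right) 56 = \left(-10\right) \frac{61}{5} \cdot 56 = \left(-122\right) 56 = -6832$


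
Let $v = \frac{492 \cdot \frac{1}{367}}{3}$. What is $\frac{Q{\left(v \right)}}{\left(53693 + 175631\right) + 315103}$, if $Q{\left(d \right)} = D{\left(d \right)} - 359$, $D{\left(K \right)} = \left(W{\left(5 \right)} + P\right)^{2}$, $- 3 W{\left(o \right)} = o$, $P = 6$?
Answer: $- \frac{3062}{4899843} \approx -0.00062492$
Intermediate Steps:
$W{\left(o \right)} = - \frac{o}{3}$
$D{\left(K \right)} = \frac{169}{9}$ ($D{\left(K \right)} = \left(\left(- \frac{1}{3}\right) 5 + 6\right)^{2} = \left(- \frac{5}{3} + 6\right)^{2} = \left(\frac{13}{3}\right)^{2} = \frac{169}{9}$)
$v = \frac{164}{367}$ ($v = 492 \cdot \frac{1}{367} \cdot \frac{1}{3} = \frac{492}{367} \cdot \frac{1}{3} = \frac{164}{367} \approx 0.44687$)
$Q{\left(d \right)} = - \frac{3062}{9}$ ($Q{\left(d \right)} = \frac{169}{9} - 359 = - \frac{3062}{9}$)
$\frac{Q{\left(v \right)}}{\left(53693 + 175631\right) + 315103} = - \frac{3062}{9 \left(\left(53693 + 175631\right) + 315103\right)} = - \frac{3062}{9 \left(229324 + 315103\right)} = - \frac{3062}{9 \cdot 544427} = \left(- \frac{3062}{9}\right) \frac{1}{544427} = - \frac{3062}{4899843}$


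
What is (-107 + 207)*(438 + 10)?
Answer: 44800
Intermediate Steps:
(-107 + 207)*(438 + 10) = 100*448 = 44800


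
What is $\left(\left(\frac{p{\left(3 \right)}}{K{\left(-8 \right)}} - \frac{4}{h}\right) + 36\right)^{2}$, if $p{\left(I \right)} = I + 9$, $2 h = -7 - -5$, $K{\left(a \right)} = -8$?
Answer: $\frac{5929}{4} \approx 1482.3$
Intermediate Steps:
$h = -1$ ($h = \frac{-7 - -5}{2} = \frac{-7 + 5}{2} = \frac{1}{2} \left(-2\right) = -1$)
$p{\left(I \right)} = 9 + I$
$\left(\left(\frac{p{\left(3 \right)}}{K{\left(-8 \right)}} - \frac{4}{h}\right) + 36\right)^{2} = \left(\left(\frac{9 + 3}{-8} - \frac{4}{-1}\right) + 36\right)^{2} = \left(\left(12 \left(- \frac{1}{8}\right) - -4\right) + 36\right)^{2} = \left(\left(- \frac{3}{2} + 4\right) + 36\right)^{2} = \left(\frac{5}{2} + 36\right)^{2} = \left(\frac{77}{2}\right)^{2} = \frac{5929}{4}$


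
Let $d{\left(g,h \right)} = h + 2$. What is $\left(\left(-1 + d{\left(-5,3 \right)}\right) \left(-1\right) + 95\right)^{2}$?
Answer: $8281$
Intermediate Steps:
$d{\left(g,h \right)} = 2 + h$
$\left(\left(-1 + d{\left(-5,3 \right)}\right) \left(-1\right) + 95\right)^{2} = \left(\left(-1 + \left(2 + 3\right)\right) \left(-1\right) + 95\right)^{2} = \left(\left(-1 + 5\right) \left(-1\right) + 95\right)^{2} = \left(4 \left(-1\right) + 95\right)^{2} = \left(-4 + 95\right)^{2} = 91^{2} = 8281$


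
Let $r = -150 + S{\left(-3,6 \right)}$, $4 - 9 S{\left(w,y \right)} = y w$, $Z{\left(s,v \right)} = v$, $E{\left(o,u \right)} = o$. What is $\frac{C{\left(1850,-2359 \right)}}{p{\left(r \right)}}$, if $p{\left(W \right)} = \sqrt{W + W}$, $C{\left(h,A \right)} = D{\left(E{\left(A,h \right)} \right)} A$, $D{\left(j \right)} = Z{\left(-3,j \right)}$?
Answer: $- \frac{16694643 i \sqrt{166}}{664} \approx - 3.2394 \cdot 10^{5} i$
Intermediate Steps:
$D{\left(j \right)} = j$
$S{\left(w,y \right)} = \frac{4}{9} - \frac{w y}{9}$ ($S{\left(w,y \right)} = \frac{4}{9} - \frac{y w}{9} = \frac{4}{9} - \frac{w y}{9}$)
$C{\left(h,A \right)} = A^{2}$ ($C{\left(h,A \right)} = A A = A^{2}$)
$r = - \frac{1328}{9}$ ($r = -150 - \left(- \frac{4}{9} - 2\right) = -150 + \left(\frac{4}{9} + 2\right) = -150 + \frac{22}{9} = - \frac{1328}{9} \approx -147.56$)
$p{\left(W \right)} = \sqrt{2} \sqrt{W}$ ($p{\left(W \right)} = \sqrt{2 W} = \sqrt{2} \sqrt{W}$)
$\frac{C{\left(1850,-2359 \right)}}{p{\left(r \right)}} = \frac{\left(-2359\right)^{2}}{\sqrt{2} \sqrt{- \frac{1328}{9}}} = \frac{5564881}{\sqrt{2} \frac{4 i \sqrt{83}}{3}} = \frac{5564881}{\frac{4}{3} i \sqrt{166}} = 5564881 \left(- \frac{3 i \sqrt{166}}{664}\right) = - \frac{16694643 i \sqrt{166}}{664}$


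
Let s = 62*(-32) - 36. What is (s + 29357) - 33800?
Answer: -6463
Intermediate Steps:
s = -2020 (s = -1984 - 36 = -2020)
(s + 29357) - 33800 = (-2020 + 29357) - 33800 = 27337 - 33800 = -6463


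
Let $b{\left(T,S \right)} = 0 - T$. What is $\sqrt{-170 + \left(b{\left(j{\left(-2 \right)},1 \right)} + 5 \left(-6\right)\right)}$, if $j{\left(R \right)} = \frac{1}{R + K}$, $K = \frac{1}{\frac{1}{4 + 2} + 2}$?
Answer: $\frac{3 i \sqrt{2215}}{10} \approx 14.119 i$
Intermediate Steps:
$K = \frac{6}{13}$ ($K = \frac{1}{\frac{1}{6} + 2} = \frac{1}{\frac{13}{6}} = \frac{6}{13} \approx 0.46154$)
$j{\left(R \right)} = \frac{1}{\frac{6}{13} + R}$ ($j{\left(R \right)} = \frac{1}{R + \frac{6}{13}} = \frac{1}{\frac{6}{13} + R}$)
$b{\left(T,S \right)} = - T$
$\sqrt{-170 + \left(b{\left(j{\left(-2 \right)},1 \right)} + 5 \left(-6\right)\right)} = \sqrt{-170 - \left(30 + \frac{13}{6 + 13 \left(-2\right)}\right)} = \sqrt{-170 - \left(30 + \frac{13}{6 - 26}\right)} = \sqrt{-170 - \left(30 + \frac{13}{-20}\right)} = \sqrt{-170 - \left(30 + 13 \left(- \frac{1}{20}\right)\right)} = \sqrt{-170 - \frac{587}{20}} = \sqrt{- \frac{3987}{20}} = \frac{3 i \sqrt{2215}}{10}$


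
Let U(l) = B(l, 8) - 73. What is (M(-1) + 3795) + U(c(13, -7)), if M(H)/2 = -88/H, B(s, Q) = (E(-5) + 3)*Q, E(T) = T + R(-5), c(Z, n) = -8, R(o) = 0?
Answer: 3882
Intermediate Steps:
E(T) = T (E(T) = T + 0 = T)
B(s, Q) = -2*Q (B(s, Q) = (-5 + 3)*Q = -2*Q)
M(H) = -176/H (M(H) = 2*(-88/H) = -176/H)
U(l) = -89 (U(l) = -2*8 - 73 = -16 - 73 = -89)
(M(-1) + 3795) + U(c(13, -7)) = (-176/(-1) + 3795) - 89 = (-176*(-1) + 3795) - 89 = (176 + 3795) - 89 = 3971 - 89 = 3882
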